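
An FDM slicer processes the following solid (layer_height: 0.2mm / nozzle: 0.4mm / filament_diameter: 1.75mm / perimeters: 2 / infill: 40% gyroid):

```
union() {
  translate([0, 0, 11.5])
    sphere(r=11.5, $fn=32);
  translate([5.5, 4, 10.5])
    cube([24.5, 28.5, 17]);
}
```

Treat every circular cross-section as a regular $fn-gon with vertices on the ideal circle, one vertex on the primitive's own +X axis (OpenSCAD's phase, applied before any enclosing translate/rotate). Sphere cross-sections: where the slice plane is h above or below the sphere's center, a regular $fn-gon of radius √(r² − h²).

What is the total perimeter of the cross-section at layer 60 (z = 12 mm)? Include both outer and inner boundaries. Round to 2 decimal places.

158.64 mm

At z = 12 mm: the r=11.5 sphere contributes a regular 32-gon of circumradius √(11.5²−0.5²) = 11.489 (perimeter = 2·32·11.489·sin(180°/32) = 72.07 mm); the 24.5×28.5 cube at (5.5, 4) contributes its full rectangle (perimeter 106.00 mm); Merging all regions: the regions partially overlap (shared area 19.68 mm²), so the edge portions inside another operand are dropped and the merged outline is re-measured after clipping — boundary = 158.64 mm. Overall, the cross-section is a single solid region. Total boundary length (outer) = 158.64 mm.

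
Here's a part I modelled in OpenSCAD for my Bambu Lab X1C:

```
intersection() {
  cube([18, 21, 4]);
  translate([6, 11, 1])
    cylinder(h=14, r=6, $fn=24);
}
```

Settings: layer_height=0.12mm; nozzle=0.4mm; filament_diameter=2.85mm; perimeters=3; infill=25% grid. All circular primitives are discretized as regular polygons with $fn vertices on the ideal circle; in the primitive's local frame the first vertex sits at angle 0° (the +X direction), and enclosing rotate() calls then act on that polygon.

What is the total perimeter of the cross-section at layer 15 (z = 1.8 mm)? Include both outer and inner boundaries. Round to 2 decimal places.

37.59 mm

At z = 1.8 mm: the cube (footprint 18×21) is included at this height (perimeter 78.00 mm); the r=6 cylinder at (6, 11) contributes a regular 24-gon of circumradius 6 (perimeter = 2·24·6.000·sin(180°/24) = 37.59 mm); After intersecting: the r=6 cylinder at (6, 11) lies inside the 18×21 cube, so the common part is the r=6 cylinder at (6, 11) itself — boundary = 37.59 mm. Overall, the cross-section is a single solid region. Total boundary length (outer) = 37.59 mm.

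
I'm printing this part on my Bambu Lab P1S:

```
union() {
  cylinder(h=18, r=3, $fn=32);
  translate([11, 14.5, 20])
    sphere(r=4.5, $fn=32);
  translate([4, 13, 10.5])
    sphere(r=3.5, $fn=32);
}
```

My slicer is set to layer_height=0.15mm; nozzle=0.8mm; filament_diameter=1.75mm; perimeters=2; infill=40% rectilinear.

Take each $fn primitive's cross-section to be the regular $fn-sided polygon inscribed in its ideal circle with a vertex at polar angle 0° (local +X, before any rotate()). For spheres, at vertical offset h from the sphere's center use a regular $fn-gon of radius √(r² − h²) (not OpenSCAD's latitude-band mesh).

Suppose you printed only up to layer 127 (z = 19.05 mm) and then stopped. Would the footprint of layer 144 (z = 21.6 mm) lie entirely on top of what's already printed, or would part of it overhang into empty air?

entirely on top

Compare the two slices. At z = 19.05: the cylinder does not reach this height (z outside [0, 18]); the r=4.5 sphere at (11, 14.5) contributes a regular 32-gon of circumradius √(4.5²−0.95²) = 4.399 (area = (32/2)·4.399²·sin(360°/32) = 60.39 mm²); the sphere at (4, 13) is absent (|z−center|=8.550 > r=3.5); Combining (union): only the r=4.5 sphere at (11, 14.5) is present, so the union is just that shape — area = 60.39 mm². At z = 21.6: the cylinder is absent (z outside [0, 18]); the r=4.5 sphere at (11, 14.5) slices to a regular 32-gon of circumradius 4.206 (√(r²−h²) with h=1.6 from center) (area = (32/2)·4.206²·sin(360°/32) = 55.22 mm²); the sphere at (4, 13) does not reach this height (|z−center|=11.100 > r=3.5); Combining (union): only the r=4.5 sphere at (11, 14.5) is present, so the union is just that shape — area = 55.22 mm². Checking containment: the cross-section at z = 21.6 is a subset of the cross-section at z = 19.05.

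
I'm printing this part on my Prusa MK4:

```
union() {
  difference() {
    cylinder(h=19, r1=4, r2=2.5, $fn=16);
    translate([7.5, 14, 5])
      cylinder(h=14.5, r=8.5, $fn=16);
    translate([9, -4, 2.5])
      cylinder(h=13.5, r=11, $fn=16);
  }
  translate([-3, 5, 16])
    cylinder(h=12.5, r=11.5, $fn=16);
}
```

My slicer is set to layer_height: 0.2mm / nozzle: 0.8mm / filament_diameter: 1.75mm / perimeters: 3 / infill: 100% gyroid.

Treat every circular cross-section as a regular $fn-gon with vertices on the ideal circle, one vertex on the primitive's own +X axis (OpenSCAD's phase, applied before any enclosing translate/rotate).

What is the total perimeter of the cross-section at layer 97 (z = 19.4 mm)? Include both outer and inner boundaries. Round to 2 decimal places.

71.79 mm

At z = 19.4 mm: the cone is absent (z outside [0, 19]); the cylinder at (7.5, 14): section is a regular 16-gon, circumradius r=8.5 (perimeter = 2·16·8.500·sin(180°/16) = 53.06 mm); the cylinder at (9, -4) is not intersected at this z (z outside [2.5, 16]); Subtracting the remaining from the first: the first operand is absent here, so nothing remains; the cylinder at (-3, 5): section is a regular 16-gon, circumradius r=11.5 (perimeter = 2·16·11.500·sin(180°/16) = 71.79 mm); Combining (union): only the r=11.5 cylinder at (-3, 5) is present, so the union is just that shape — boundary = 71.79 mm. Overall, the cross-section is a single solid region. Total boundary length (outer) = 71.79 mm.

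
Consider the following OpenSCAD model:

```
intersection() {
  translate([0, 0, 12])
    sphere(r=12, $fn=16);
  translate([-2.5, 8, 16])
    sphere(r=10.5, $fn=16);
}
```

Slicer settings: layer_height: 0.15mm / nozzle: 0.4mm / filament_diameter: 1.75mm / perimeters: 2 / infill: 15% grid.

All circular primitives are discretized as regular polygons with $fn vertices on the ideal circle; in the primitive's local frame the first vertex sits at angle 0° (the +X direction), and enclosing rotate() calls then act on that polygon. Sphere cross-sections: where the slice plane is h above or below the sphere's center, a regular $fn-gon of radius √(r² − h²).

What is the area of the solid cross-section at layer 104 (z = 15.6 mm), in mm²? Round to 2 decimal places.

At z = 15.6 mm: the r=12 sphere contributes a regular 16-gon of circumradius √(12²−3.6²) = 11.447 (area = (16/2)·11.447²·sin(360°/16) = 401.17 mm²); the sphere at (-2.5, 8): section is a regular 16-gon, circumradius = √(r²−h²) = √(10.5²−0.4²) = 10.492 (area = (16/2)·10.492²·sin(360°/16) = 337.04 mm²); Taking the intersection: the r=10.5 sphere at (-2.5, 8) partially overlaps the r=12 sphere; clipping to the common part keeps 190.98 mm² — area = 190.98 mm². Overall, the cross-section is a single solid region. Net area = 190.98 mm².

190.98 mm²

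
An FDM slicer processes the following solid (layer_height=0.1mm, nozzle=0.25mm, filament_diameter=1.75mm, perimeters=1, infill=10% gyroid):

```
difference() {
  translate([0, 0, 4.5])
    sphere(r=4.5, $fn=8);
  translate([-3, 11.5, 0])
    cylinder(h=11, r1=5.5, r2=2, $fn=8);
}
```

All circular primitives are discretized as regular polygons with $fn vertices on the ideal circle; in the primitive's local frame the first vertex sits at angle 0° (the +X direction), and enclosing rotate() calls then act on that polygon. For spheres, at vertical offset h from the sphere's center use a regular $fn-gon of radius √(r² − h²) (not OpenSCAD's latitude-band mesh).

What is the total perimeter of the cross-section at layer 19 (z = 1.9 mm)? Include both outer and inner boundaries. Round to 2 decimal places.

22.49 mm

At z = 1.9 mm: the r=4.5 sphere slices to a regular 8-gon of circumradius 3.673 (√(r²−h²) with h=2.6 from center) (perimeter = 2·8·3.673·sin(180°/8) = 22.49 mm); the cone at (-3, 11.5) contributes a regular 8-gon of circumradius 4.895 (interpolated between r1=5.5 and r2=2 at t=0.173) (perimeter = 2·8·4.895·sin(180°/8) = 29.97 mm); Taking the first minus the rest: starting from the r=4.5 sphere, the cone at (-3, 11.5) misses the remaining region (no effect) — boundary = 22.49 mm. Overall, the cross-section is a single solid region. Total boundary length (outer) = 22.49 mm.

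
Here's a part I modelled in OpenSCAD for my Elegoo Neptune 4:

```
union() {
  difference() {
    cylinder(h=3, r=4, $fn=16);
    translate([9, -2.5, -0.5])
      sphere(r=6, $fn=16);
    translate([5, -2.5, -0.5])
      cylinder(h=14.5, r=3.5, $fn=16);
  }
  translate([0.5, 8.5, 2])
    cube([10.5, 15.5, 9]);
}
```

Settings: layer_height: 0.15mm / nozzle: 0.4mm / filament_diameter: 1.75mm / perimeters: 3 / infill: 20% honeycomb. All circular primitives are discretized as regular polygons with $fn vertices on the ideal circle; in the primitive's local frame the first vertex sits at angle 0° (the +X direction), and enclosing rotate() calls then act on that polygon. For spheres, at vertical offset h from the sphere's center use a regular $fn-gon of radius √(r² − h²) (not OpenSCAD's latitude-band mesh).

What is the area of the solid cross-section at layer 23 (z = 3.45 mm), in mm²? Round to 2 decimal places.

162.75 mm²

At z = 3.45 mm: the cylinder is not intersected at this z (z outside [0, 3]); the r=6 sphere at (9, -2.5) contributes a regular 16-gon of circumradius √(6²−3.95²) = 4.516 (area = (16/2)·4.516²·sin(360°/16) = 62.45 mm²); the r=3.5 cylinder at (5, -2.5) gives a regular 16-gon of circumradius 3.5 (constant along its height) (area = (16/2)·3.500²·sin(360°/16) = 37.50 mm²); Taking the first minus the rest: the first operand is absent here, so nothing remains; the cube at (0.5, 8.5) is present — its section is the full 10.5×15.5 rectangle (area 162.75 mm²); Combining (union): only the 10.5×15.5 cube at (0.5, 8.5) is present, so the union is just that shape — area = 162.75 mm². Overall, the cross-section is a single solid region. Net area = 162.75 mm².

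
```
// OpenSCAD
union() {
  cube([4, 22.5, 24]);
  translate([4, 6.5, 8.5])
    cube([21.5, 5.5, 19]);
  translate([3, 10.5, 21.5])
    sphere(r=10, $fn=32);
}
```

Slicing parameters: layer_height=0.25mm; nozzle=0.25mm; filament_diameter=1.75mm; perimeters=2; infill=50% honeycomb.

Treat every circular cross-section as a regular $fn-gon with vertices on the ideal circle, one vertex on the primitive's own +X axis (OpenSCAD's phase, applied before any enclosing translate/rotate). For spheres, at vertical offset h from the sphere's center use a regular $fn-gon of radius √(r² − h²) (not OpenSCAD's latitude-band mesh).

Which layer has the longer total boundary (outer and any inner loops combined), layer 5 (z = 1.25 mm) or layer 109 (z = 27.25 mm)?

layer 109 (z = 27.25 mm)

Layer 5 (z = 1.25): the cube is present — its section is the full 4×22.5 rectangle (perimeter 53.00 mm); the cube at (4, 6.5) does not reach this height (z outside [8.5, 27.5]); the sphere at (3, 10.5) is not intersected at this z (|z−center|=20.250 > r=10); Combining (union): only the 4×22.5 cube is present, so the union is just that shape — boundary = 53.00 mm. So its perimeter = 53.00 mm. Layer 109 (z = 27.25): the cube is absent (z outside [0, 24]); the 21.5×5.5 cube at (4, 6.5) contributes its full rectangle (perimeter 54.00 mm); the sphere at (3, 10.5): section is a regular 32-gon, circumradius = √(r²−h²) = √(10²−5.75²) = 8.182 (perimeter = 2·32·8.182·sin(180°/32) = 51.32 mm); Combining (union): the regions partially overlap (shared area 37.92 mm²), so the edge portions inside another operand are dropped and the merged outline is re-measured after clipping — boundary = 81.00 mm. So its perimeter = 81.00 mm. Layer 109 is larger (81.00 vs 53.00 mm).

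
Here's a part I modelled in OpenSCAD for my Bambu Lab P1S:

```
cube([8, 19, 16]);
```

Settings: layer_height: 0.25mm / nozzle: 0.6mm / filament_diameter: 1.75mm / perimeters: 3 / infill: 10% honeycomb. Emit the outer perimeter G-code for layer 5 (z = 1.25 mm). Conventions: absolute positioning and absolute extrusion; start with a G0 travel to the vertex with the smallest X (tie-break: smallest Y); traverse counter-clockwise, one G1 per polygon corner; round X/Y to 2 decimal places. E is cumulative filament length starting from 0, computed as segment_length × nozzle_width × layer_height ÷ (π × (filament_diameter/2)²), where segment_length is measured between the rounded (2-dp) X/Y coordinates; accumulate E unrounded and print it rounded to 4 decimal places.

G0 X0.00 Y0.00 Z1.25
G1 X8.00 Y0.00 E0.4989
G1 X8.00 Y19.00 E1.6838
G1 X0.00 Y19.00 E2.1827
G1 X0.00 Y0.00 E3.3676

At z = 1.25 mm: the cube (footprint 8×19) is included at this height. The outline is a single polygon with 4 vertices. Extrusion per mm of travel: 0.6 × 0.25 / (π × 0.875²) = 0.062363. Accumulating E over each segment gives final E = 3.3676.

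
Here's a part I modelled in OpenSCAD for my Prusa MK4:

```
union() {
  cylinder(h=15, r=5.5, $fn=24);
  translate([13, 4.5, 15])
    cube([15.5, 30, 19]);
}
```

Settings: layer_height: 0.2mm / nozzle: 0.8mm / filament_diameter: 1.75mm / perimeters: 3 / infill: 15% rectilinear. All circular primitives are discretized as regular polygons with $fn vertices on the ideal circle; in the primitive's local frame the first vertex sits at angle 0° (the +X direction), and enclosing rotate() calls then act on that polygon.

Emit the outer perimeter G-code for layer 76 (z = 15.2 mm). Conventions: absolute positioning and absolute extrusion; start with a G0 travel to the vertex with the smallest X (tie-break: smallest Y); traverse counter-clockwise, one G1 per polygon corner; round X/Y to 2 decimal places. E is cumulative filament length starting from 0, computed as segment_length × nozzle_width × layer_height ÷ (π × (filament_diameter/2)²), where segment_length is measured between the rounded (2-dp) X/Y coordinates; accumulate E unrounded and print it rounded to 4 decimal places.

G0 X13.00 Y4.50 Z15.20
G1 X28.50 Y4.50 E1.0311
G1 X28.50 Y34.50 E3.0267
G1 X13.00 Y34.50 E4.0577
G1 X13.00 Y4.50 E6.0533

At z = 15.2 mm: the cylinder does not reach this height (z outside [0, 15]); the cube at (13, 4.5) (footprint 15.5×30) is included at this height; Taking the union: only the 15.5×30 cube at (13, 4.5) is present, so the union is just that shape — 1 connected region. The outline is a single polygon with 4 vertices. Extrusion per mm of travel: 0.8 × 0.2 / (π × 0.875²) = 0.066520. Accumulating E over each segment gives final E = 6.0533.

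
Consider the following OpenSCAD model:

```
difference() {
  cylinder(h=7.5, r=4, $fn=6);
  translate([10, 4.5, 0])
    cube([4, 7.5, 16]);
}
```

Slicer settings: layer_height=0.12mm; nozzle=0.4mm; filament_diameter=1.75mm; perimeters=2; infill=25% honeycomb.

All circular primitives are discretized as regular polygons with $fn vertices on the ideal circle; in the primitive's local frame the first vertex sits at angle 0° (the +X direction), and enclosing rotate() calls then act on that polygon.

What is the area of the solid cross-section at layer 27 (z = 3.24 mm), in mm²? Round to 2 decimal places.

41.57 mm²

At z = 3.24 mm: the r=4 cylinder gives a regular 6-gon of circumradius 4 (constant along its height) (area = (6/2)·4.000²·sin(360°/6) = 41.57 mm²); the 4×7.5 cube at (10, 4.5) contributes its full rectangle (area 30.00 mm²); After the difference (first − rest): starting from the r=4 cylinder (41.57 mm²), the 4×7.5 cube at (10, 4.5) misses the remaining region (no effect) — area = 41.57 mm². Overall, the cross-section is a single solid region. Net area = 41.57 mm².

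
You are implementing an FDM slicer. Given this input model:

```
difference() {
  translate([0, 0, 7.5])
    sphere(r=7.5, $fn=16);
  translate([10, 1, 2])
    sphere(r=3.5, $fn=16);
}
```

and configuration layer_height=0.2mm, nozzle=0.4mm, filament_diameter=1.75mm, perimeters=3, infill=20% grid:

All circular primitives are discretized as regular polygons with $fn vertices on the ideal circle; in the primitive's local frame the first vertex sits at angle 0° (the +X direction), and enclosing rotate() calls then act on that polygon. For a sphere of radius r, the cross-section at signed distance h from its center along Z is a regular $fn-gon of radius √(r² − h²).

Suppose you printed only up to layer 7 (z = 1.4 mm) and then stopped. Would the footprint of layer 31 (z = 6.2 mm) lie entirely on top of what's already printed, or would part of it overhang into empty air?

part overhangs

Compare the two slices. At z = 1.4: the r=7.5 sphere contributes a regular 16-gon of circumradius √(7.5²−6.1²) = 4.363 (area = (16/2)·4.363²·sin(360°/16) = 58.29 mm²); the r=3.5 sphere at (10, 1) slices to a regular 16-gon of circumradius 3.448 (√(r²−h²) with h=0.6 from center) (area = (16/2)·3.448²·sin(360°/16) = 36.40 mm²); Subtracting the remaining from the first: starting from the r=7.5 sphere (58.29 mm²), the r=3.5 sphere at (10, 1) misses the remaining region (no effect) — area = 58.29 mm². At z = 6.2: the r=7.5 sphere contributes a regular 16-gon of circumradius √(7.5²−1.3²) = 7.386 (area = (16/2)·7.386²·sin(360°/16) = 167.03 mm²); the sphere at (10, 1) does not reach this height (|z−center|=4.200 > r=3.5); Taking the first minus the rest: none of the subtracted shapes is present at this height, so the r=7.5 sphere is unchanged — area = 167.03 mm². Checking containment: at z = 6.2 the cross-section extends beyond the z = 1.4 cross-section by about 108.74 mm².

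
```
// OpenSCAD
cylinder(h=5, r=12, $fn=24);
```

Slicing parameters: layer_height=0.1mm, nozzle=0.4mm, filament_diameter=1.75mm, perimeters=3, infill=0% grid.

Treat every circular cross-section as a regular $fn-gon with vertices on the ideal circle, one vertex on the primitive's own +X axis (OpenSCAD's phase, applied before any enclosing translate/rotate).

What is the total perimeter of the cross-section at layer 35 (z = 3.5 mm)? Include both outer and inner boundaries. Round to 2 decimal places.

75.18 mm

At z = 3.5 mm: the r=12 cylinder gives a regular 24-gon of circumradius 12 (constant along its height) (perimeter = 2·24·12.000·sin(180°/24) = 75.18 mm). Overall, the cross-section is a single solid region. Total boundary length (outer) = 75.18 mm.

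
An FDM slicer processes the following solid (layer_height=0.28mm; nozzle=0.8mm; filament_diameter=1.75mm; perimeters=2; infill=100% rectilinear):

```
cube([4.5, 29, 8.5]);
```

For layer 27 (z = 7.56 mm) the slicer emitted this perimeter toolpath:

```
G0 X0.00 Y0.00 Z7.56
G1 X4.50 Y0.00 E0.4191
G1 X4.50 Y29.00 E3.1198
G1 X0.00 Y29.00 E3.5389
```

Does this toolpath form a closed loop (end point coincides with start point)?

no

Start point (G0): (0.00, 0.00). End point (last G1): the path does not return to the start — open.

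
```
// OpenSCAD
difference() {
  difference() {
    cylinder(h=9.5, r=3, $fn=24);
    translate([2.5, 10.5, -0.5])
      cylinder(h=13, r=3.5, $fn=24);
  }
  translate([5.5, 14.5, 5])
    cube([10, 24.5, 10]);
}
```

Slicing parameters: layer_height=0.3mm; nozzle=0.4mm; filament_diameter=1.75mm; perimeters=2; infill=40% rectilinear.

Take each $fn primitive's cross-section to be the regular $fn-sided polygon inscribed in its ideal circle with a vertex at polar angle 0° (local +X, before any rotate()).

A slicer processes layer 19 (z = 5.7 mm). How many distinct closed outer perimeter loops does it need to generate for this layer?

1

At z = 5.7 mm: the r=3 cylinder gives a regular 24-gon of circumradius 3 (constant along its height); the cylinder at (2.5, 10.5): section is a regular 24-gon, circumradius r=3.5; Subtracting the remaining from the first: starting from the r=3 cylinder, the r=3.5 cylinder at (2.5, 10.5) misses the remaining region (no effect) — 1 connected region; the cube at (5.5, 14.5) is present — its section is the full 10×24.5 rectangle; Subtracting the remaining from the first: starting from the result so far, the 10×24.5 cube at (5.5, 14.5) misses the remaining region (no effect) — 1 connected region. The result has 1 disconnected region.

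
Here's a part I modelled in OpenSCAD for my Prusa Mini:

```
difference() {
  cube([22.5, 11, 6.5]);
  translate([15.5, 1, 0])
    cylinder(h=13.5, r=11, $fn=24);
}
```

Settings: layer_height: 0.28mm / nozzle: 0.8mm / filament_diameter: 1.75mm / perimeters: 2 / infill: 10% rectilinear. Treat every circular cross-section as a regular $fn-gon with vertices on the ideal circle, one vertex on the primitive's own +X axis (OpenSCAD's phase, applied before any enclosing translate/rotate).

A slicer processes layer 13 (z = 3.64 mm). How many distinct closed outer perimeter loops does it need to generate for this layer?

2

At z = 3.64 mm: the cube (footprint 22.5×11) is included at this height; the r=11 cylinder at (15.5, 1) gives a regular 24-gon of circumradius 11 (constant along its height); Taking the first minus the rest: starting from the 22.5×11 cube, the r=11 cylinder at (15.5, 1) partially overlaps it — only the 177.26 mm² overlap (of its 375.81 mm²) is removed, clipping the outline — 2 connected regions. The result has 2 disconnected regions.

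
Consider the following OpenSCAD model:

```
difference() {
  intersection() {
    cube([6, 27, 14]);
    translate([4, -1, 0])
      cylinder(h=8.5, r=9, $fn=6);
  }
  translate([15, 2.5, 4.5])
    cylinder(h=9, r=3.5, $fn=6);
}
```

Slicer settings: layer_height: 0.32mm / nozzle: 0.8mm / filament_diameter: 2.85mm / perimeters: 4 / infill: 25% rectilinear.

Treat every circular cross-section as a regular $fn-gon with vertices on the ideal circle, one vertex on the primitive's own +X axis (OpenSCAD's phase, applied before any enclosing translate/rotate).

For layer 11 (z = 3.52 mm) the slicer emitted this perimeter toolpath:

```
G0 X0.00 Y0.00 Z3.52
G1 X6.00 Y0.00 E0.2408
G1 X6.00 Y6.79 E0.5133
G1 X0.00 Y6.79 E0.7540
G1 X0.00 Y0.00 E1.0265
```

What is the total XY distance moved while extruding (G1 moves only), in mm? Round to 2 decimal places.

Sum the Euclidean lengths of each G1 segment: total = 25.58 mm.

25.58 mm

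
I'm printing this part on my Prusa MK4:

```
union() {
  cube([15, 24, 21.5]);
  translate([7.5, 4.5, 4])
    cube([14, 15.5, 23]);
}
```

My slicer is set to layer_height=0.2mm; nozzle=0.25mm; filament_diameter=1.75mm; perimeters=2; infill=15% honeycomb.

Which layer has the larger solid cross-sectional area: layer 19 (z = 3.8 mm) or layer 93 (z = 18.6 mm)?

layer 93 (z = 18.6 mm)

Layer 19 (z = 3.8): the cube is present — its section is the full 15×24 rectangle (area 360.00 mm²); the cube at (7.5, 4.5) is absent (z outside [4, 27]); Taking the union: only the 15×24 cube is present, so the union is just that shape — area = 360.00 mm². So its area = 360.00 mm². Layer 93 (z = 18.6): the cube (footprint 15×24) is included at this height (area 360.00 mm²); the cube at (7.5, 4.5) is present — its section is the full 14×15.5 rectangle (area 217.00 mm²); Combining (union): the regions partially overlap — summed areas 577.00 mm² minus the doubly-counted overlap 116.25 mm² gives 460.75 mm² — area = 460.75 mm². So its area = 460.75 mm². Layer 93 is larger (460.75 vs 360.00 mm²).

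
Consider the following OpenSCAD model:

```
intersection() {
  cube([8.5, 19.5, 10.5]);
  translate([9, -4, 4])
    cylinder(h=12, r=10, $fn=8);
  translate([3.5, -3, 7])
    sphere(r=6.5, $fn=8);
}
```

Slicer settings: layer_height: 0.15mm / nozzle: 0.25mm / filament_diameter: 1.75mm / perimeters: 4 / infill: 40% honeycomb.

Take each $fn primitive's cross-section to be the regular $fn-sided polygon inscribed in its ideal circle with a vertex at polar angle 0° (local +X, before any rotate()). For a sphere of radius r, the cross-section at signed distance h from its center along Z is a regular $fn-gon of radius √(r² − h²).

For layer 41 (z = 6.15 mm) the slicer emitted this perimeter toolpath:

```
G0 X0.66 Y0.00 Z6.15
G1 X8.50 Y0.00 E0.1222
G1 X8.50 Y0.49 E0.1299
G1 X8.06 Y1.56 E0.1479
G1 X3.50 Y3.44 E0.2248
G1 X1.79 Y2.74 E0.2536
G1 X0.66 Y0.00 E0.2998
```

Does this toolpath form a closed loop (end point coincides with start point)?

yes

Start point (G0): (0.66, 0.00). End point (last G1): the path returns to the start — closed.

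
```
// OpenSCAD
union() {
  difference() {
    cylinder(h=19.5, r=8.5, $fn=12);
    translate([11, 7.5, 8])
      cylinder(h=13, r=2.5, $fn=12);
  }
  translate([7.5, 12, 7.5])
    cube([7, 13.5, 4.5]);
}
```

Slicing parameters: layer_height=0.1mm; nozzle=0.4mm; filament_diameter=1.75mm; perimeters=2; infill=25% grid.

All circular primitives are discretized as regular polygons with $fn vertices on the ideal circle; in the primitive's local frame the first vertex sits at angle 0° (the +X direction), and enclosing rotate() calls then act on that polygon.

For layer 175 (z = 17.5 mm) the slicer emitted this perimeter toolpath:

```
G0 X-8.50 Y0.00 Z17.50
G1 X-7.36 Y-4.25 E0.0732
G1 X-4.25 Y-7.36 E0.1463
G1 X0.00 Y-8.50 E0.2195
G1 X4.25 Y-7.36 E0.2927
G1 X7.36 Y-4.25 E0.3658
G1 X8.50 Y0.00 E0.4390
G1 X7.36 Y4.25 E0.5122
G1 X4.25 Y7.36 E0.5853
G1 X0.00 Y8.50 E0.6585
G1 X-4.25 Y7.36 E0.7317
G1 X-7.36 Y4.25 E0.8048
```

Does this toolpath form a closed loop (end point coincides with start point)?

no

Start point (G0): (-8.50, 0.00). End point (last G1): the path does not return to the start — open.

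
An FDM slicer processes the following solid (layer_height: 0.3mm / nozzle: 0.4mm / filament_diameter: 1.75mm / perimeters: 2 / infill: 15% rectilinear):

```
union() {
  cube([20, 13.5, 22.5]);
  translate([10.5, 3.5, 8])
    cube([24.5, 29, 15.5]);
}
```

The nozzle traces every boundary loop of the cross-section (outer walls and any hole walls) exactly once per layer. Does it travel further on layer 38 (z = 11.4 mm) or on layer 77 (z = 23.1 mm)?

Layer 38 (z = 11.4): the 20×13.5 cube contributes its full rectangle (perimeter 67.00 mm); the cube at (10.5, 3.5) (footprint 24.5×29) is included at this height (perimeter 107.00 mm); Combining (union): the regions partially overlap (shared area 95.00 mm²), so the edge portions inside another operand are dropped and the merged outline is re-measured after clipping — boundary = 135.00 mm. So its perimeter = 135.00 mm. Layer 77 (z = 23.1): the cube is not intersected at this z (z outside [0, 22.5]); the cube at (10.5, 3.5) is present — its section is the full 24.5×29 rectangle (perimeter 107.00 mm); Merging all regions: only the 24.5×29 cube at (10.5, 3.5) is present, so the union is just that shape — boundary = 107.00 mm. So its perimeter = 107.00 mm. Layer 38 is larger (135.00 vs 107.00 mm).

layer 38 (z = 11.4 mm)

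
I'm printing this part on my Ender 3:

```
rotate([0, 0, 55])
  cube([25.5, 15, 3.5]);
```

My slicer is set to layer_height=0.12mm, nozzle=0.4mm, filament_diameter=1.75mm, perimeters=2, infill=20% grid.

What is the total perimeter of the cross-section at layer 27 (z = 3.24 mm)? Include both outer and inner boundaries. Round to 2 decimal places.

81.00 mm

At z = 3.24 mm: the cube (footprint 25.5×15) is included at this height (perimeter 81.00 mm); (whole slice rotated 55° about Z — lengths, areas and connectivity unchanged). Overall, the cross-section is a single solid region. Total boundary length (outer) = 81.00 mm.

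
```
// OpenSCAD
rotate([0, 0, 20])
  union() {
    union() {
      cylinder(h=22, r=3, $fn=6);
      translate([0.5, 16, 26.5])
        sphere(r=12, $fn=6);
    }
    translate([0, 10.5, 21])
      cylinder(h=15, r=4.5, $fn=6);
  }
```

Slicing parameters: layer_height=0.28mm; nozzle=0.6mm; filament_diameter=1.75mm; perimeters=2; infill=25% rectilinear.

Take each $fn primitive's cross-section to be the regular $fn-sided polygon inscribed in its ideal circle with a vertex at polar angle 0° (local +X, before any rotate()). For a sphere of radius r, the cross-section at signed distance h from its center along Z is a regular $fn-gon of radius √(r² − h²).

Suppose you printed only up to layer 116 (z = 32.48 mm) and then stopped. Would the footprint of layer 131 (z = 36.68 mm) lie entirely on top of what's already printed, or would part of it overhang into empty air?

Compare the two slices. At z = 32.48: the cylinder does not reach this height (z outside [0, 22]); the r=12 sphere at (0.5, 16) contributes a regular 6-gon of circumradius √(12²−5.98²) = 10.404 (area = (6/2)·10.404²·sin(360°/6) = 281.21 mm²); Taking the union: only the r=12 sphere at (0.5, 16) is present, so the union is just that shape — area = 281.21 mm²; the cylinder at (0, 10.5): section is a regular 6-gon, circumradius r=4.5 (area = (6/2)·4.500²·sin(360°/6) = 52.61 mm²); Combining (union): the regions partially overlap — summed areas 333.83 mm² minus the doubly-counted overlap 50.78 mm² gives 283.04 mm² — area = 283.04 mm²; (rotated 20° about Z; rotation is an isometry so areas/perimeters/island counts are preserved). At z = 36.68: the cylinder is absent (z outside [0, 22]); the r=12 sphere at (0.5, 16) slices to a regular 6-gon of circumradius 6.354 (√(r²−h²) with h=10.18 from center) (area = (6/2)·6.354²·sin(360°/6) = 104.88 mm²); Combining (union): only the r=12 sphere at (0.5, 16) is present, so the union is just that shape — area = 104.88 mm²; the cylinder at (0, 10.5) does not reach this height (z outside [21, 36]); Combining (union): only the result so far is present, so the union is just that shape — area = 104.88 mm²; (rotated 20° about Z; rotation is an isometry so areas/perimeters/island counts are preserved). Checking containment: the cross-section at z = 36.68 is a subset of the cross-section at z = 32.48.

entirely on top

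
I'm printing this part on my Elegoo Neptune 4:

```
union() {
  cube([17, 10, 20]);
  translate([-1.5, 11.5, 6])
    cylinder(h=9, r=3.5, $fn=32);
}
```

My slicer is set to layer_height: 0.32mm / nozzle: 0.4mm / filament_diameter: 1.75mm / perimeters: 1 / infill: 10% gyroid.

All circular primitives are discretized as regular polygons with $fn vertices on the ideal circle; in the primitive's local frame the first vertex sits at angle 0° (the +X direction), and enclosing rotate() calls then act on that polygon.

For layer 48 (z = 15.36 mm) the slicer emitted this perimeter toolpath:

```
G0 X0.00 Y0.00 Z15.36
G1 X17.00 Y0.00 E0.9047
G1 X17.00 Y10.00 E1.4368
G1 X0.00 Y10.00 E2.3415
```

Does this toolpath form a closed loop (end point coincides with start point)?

no

Start point (G0): (0.00, 0.00). End point (last G1): the path does not return to the start — open.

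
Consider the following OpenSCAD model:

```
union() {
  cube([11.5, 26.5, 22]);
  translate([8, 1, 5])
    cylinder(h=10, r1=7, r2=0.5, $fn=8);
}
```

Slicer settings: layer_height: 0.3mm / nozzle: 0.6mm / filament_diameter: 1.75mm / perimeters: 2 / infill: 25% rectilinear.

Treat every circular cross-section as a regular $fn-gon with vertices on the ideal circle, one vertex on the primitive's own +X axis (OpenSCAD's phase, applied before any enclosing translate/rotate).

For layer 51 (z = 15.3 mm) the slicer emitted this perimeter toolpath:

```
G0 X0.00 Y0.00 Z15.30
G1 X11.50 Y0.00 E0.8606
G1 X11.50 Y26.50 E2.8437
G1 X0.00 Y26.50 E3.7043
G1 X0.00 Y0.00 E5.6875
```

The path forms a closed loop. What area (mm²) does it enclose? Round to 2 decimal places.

Apply the shoelace formula to the sequence of (X, Y) vertices; enclosed area = 304.75 mm².

304.75 mm²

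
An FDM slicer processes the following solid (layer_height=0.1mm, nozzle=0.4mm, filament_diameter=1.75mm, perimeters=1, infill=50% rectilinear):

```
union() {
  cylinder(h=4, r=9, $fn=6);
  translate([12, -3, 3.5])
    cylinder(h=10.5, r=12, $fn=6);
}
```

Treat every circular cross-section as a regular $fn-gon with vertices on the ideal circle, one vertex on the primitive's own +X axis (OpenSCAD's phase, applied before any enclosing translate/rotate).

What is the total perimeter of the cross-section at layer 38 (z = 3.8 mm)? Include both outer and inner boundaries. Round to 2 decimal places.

At z = 3.8 mm: the r=9 cylinder gives a regular 6-gon of circumradius 9 (constant along its height) (perimeter = 2·6·9.000·sin(180°/6) = 54.00 mm); the r=12 cylinder at (12, -3) gives a regular 6-gon of circumradius 12 (constant along its height) (perimeter = 2·6·12.000·sin(180°/6) = 72.00 mm); Taking the union: the regions partially overlap (shared area 66.25 mm²), so the edge portions inside another operand are dropped and the merged outline is re-measured after clipping — boundary = 91.73 mm. Overall, the cross-section is a single solid region. Total boundary length (outer) = 91.73 mm.

91.73 mm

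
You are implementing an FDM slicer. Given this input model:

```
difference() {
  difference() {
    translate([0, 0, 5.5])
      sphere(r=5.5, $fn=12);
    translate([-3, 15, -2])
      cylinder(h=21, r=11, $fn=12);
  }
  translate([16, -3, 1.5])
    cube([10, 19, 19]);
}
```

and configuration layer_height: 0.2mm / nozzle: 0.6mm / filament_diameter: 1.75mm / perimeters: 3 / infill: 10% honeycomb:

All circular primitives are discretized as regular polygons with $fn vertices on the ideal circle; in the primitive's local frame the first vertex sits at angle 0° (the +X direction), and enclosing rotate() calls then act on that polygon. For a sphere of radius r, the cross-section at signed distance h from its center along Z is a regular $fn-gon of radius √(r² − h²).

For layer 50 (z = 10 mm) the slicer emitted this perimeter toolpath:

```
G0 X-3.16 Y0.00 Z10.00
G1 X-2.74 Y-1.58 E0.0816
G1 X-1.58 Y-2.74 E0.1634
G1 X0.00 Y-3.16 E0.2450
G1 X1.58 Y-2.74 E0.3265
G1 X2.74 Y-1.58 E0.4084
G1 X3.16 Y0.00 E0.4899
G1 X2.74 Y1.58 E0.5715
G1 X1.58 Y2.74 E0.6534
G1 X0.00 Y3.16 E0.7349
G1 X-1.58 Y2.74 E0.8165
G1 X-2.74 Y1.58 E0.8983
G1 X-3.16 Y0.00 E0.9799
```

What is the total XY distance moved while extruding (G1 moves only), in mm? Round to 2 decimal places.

Sum the Euclidean lengths of each G1 segment: total = 19.64 mm.

19.64 mm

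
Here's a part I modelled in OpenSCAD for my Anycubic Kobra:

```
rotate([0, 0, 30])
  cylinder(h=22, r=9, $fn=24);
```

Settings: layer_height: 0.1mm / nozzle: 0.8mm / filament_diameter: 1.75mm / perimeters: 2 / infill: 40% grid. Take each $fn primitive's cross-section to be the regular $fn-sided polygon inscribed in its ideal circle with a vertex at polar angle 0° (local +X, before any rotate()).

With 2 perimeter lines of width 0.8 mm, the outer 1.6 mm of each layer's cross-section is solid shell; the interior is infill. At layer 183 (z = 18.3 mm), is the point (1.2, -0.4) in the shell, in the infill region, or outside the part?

At z = 18.3 mm: the r=9 cylinder gives a regular 24-gon of circumradius 9 (constant along its height); (rotated 30° about Z; rotation is an isometry so areas/perimeters/island counts are preserved). Overall, the cross-section is a single solid region. Undo the 30° rotation: the query point maps to (0.839, -0.946) in the un-rotated model frame. The nearest boundary edge runs (4.50, -7.79)→(6.36, -6.36); distance from the point to it = 7.66 mm. The point is inside the cross-section and 7.66 mm from the nearest boundary — more than the 1.6 mm shell width (2 × 0.8), so it's in the infill interior.

infill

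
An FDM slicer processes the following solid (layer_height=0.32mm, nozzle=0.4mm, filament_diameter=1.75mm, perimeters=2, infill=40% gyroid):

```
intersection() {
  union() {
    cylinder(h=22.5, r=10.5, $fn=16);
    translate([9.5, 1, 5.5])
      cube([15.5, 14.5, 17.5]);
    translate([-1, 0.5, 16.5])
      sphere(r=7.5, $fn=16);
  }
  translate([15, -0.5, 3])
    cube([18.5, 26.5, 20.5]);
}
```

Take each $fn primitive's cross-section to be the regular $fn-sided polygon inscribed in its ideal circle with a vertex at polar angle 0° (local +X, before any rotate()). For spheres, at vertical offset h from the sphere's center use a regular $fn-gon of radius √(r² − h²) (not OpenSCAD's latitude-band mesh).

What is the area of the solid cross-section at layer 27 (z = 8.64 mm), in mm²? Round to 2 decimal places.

145.00 mm²

At z = 8.64 mm: the r=10.5 cylinder gives a regular 16-gon of circumradius 10.5 (constant along its height) (area = (16/2)·10.500²·sin(360°/16) = 337.53 mm²); the cube at (9.5, 1) is present — its section is the full 15.5×14.5 rectangle (area 224.75 mm²); the sphere at (-1, 0.5) does not reach this height (|z−center|=7.860 > r=7.5); Taking the union: the regions partially overlap — summed areas 562.28 mm² minus the doubly-counted overlap 1.54 mm² gives 560.73 mm² — area = 560.73 mm²; the cube at (15, -0.5) is present — its section is the full 18.5×26.5 rectangle (area 490.25 mm²); Keeping only the common overlap: the 18.5×26.5 cube at (15, -0.5) partially overlaps that combined region; clipping to the common part keeps 145.00 mm² — area = 145.00 mm². Overall, the cross-section is a single solid region. Net area = 145.00 mm².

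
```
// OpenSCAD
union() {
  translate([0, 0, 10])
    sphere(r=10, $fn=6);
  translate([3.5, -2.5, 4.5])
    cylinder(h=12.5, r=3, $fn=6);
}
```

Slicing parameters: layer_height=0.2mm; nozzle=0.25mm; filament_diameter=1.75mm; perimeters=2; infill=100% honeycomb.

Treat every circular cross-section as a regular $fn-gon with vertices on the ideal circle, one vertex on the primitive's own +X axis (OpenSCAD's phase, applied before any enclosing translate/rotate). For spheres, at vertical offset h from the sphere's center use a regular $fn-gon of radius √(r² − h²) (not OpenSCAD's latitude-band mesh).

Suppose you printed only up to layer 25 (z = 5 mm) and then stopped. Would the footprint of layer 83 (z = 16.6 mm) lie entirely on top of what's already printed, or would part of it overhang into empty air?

Compare the two slices. At z = 5: the r=10 sphere contributes a regular 6-gon of circumradius √(10²−5²) = 8.660 (area = (6/2)·8.660²·sin(360°/6) = 194.86 mm²); the cylinder at (3.5, -2.5): section is a regular 6-gon, circumradius r=3 (area = (6/2)·3.000²·sin(360°/6) = 23.38 mm²); Combining (union): the r=3 cylinder at (3.5, -2.5) lies entirely inside the r=10 sphere, so the union is just the r=10 sphere — area = 194.86 mm². At z = 16.6: the r=10 sphere slices to a regular 6-gon of circumradius 7.513 (√(r²−h²) with h=6.6 from center) (area = (6/2)·7.513²·sin(360°/6) = 146.64 mm²); the cylinder at (3.5, -2.5): section is a regular 6-gon, circumradius r=3 (area = (6/2)·3.000²·sin(360°/6) = 23.38 mm²); Taking the union: the regions partially overlap — summed areas 170.02 mm² minus the doubly-counted overlap 22.18 mm² gives 147.83 mm² — area = 147.83 mm². Checking containment: the cross-section at z = 16.6 is a subset of the cross-section at z = 5.

entirely on top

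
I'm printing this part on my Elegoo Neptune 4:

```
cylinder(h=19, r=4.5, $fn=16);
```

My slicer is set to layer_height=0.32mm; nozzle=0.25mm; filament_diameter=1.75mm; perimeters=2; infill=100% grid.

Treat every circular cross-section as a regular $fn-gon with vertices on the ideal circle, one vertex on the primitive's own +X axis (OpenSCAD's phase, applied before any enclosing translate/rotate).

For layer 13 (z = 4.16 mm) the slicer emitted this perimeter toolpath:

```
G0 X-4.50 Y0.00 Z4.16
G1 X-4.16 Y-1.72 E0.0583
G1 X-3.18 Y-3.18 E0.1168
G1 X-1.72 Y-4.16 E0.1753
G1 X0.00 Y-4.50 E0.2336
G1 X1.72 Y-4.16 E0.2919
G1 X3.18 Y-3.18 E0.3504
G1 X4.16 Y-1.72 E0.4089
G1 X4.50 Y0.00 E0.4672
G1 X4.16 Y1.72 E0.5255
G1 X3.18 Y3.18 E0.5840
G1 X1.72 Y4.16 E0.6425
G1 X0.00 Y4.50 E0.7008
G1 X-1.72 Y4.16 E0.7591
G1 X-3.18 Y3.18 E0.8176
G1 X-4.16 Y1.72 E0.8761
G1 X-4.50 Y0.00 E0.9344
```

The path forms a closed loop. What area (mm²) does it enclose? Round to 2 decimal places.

Apply the shoelace formula to the sequence of (X, Y) vertices; enclosed area = 62.00 mm².

62.00 mm²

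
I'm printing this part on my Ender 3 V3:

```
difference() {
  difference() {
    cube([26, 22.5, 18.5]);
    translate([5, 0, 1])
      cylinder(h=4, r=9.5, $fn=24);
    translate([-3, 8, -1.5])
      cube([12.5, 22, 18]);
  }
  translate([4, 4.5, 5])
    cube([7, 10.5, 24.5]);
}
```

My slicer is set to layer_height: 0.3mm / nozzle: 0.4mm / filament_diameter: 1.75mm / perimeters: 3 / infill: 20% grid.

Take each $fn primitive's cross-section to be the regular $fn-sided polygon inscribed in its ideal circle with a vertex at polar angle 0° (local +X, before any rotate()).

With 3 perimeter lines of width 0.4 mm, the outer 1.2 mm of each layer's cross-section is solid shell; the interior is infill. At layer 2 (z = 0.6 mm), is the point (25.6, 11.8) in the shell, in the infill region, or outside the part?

At z = 0.6 mm: the cube is present — its section is the full 26×22.5 rectangle; the cylinder at (5, 0) is absent (z outside [1, 5]); the cube at (-3, 8) is present — its section is the full 12.5×22 rectangle; After the difference (first − rest): starting from the 26×22.5 cube, the 12.5×22 cube at (-3, 8) partially overlaps it — only the 137.75 mm² overlap (of its 275.00 mm²) is removed, clipping the outline — 1 connected region; the cube at (4, 4.5) is not intersected at this z (z outside [5, 29.5]); After the difference (first − rest): none of the subtracted shapes is present at this height, so that combined region is unchanged — 1 connected region. Overall, the cross-section is a single solid region. The nearest boundary edge runs (26.00, 22.50)→(26.00, 0.00); distance from the point to it = 0.40 mm. The point is inside the cross-section, 0.40 mm from the nearest boundary — within the 1.2 mm shell band (3 × 0.4).

shell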